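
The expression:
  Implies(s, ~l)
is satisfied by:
  {l: False, s: False}
  {s: True, l: False}
  {l: True, s: False}


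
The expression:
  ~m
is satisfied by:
  {m: False}


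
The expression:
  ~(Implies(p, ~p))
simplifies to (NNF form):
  p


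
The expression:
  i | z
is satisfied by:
  {i: True, z: True}
  {i: True, z: False}
  {z: True, i: False}


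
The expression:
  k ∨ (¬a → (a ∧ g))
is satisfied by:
  {a: True, k: True}
  {a: True, k: False}
  {k: True, a: False}


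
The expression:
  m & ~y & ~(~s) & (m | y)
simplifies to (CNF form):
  m & s & ~y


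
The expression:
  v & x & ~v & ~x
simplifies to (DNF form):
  False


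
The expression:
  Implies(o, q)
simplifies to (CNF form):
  q | ~o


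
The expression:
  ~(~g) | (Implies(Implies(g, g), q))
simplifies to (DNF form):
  g | q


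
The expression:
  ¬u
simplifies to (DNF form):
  ¬u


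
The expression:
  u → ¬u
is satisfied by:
  {u: False}


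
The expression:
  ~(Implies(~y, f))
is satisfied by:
  {y: False, f: False}


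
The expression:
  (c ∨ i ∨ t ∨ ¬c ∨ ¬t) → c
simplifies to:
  c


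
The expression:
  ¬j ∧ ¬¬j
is never true.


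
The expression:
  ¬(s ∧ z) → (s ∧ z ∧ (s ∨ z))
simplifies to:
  s ∧ z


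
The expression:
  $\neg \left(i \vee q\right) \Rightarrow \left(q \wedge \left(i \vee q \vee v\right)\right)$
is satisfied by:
  {i: True, q: True}
  {i: True, q: False}
  {q: True, i: False}


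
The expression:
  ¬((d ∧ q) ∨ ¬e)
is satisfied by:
  {e: True, q: False, d: False}
  {e: True, d: True, q: False}
  {e: True, q: True, d: False}


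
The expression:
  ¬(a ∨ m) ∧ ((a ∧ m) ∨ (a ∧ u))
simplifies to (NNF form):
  False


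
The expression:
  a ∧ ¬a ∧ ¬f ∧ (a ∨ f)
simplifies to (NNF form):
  False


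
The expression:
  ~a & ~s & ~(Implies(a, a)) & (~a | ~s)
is never true.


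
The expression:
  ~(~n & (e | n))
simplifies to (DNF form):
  n | ~e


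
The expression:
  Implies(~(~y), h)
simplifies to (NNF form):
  h | ~y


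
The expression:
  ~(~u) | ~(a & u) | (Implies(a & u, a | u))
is always true.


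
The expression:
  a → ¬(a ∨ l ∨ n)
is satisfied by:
  {a: False}


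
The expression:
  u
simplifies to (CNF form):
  u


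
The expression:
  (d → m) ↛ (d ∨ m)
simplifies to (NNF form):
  ¬d ∧ ¬m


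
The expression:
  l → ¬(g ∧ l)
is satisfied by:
  {l: False, g: False}
  {g: True, l: False}
  {l: True, g: False}


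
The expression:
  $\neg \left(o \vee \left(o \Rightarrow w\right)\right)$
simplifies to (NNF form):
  $\text{False}$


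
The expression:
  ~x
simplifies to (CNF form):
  ~x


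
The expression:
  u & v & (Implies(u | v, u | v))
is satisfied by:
  {u: True, v: True}


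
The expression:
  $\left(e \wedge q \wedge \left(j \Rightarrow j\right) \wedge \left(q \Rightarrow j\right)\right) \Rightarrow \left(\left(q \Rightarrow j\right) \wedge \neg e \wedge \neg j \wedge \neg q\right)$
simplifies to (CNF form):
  $\neg e \vee \neg j \vee \neg q$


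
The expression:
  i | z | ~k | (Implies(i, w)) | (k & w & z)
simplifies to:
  True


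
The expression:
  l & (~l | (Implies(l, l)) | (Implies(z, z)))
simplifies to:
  l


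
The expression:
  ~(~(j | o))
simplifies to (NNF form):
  j | o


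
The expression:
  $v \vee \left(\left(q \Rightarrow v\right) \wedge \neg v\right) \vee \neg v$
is always true.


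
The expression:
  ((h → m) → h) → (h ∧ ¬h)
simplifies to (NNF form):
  ¬h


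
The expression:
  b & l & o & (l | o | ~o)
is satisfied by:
  {b: True, o: True, l: True}


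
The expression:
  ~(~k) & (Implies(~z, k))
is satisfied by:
  {k: True}


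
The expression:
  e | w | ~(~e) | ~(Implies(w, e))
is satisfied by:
  {e: True, w: True}
  {e: True, w: False}
  {w: True, e: False}


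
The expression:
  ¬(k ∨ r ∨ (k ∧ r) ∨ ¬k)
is never true.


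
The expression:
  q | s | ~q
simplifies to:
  True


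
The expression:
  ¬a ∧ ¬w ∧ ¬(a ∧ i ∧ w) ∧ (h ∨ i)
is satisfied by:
  {i: True, h: True, w: False, a: False}
  {i: True, h: False, w: False, a: False}
  {h: True, a: False, i: False, w: False}


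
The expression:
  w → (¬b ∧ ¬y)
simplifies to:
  (¬b ∧ ¬y) ∨ ¬w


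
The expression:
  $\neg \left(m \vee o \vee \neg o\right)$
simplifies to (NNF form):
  $\text{False}$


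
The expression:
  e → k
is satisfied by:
  {k: True, e: False}
  {e: False, k: False}
  {e: True, k: True}


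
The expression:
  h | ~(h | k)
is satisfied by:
  {h: True, k: False}
  {k: False, h: False}
  {k: True, h: True}


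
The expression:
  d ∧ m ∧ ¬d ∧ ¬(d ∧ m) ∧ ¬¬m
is never true.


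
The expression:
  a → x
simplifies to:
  x ∨ ¬a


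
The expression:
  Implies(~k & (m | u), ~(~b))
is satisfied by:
  {b: True, k: True, m: False, u: False}
  {b: True, k: True, u: True, m: False}
  {b: True, k: True, m: True, u: False}
  {b: True, k: True, u: True, m: True}
  {b: True, m: False, u: False, k: False}
  {b: True, u: True, m: False, k: False}
  {b: True, m: True, u: False, k: False}
  {b: True, u: True, m: True, k: False}
  {k: True, m: False, u: False, b: False}
  {u: True, k: True, m: False, b: False}
  {k: True, m: True, u: False, b: False}
  {u: True, k: True, m: True, b: False}
  {k: False, m: False, u: False, b: False}


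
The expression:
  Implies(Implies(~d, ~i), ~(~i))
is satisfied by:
  {i: True}


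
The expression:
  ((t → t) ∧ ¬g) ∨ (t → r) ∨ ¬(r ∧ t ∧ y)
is always true.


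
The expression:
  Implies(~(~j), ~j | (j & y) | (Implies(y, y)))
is always true.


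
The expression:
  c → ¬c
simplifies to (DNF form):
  ¬c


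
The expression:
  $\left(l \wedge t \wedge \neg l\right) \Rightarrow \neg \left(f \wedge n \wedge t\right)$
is always true.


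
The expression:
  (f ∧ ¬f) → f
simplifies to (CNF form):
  True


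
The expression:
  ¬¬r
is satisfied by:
  {r: True}


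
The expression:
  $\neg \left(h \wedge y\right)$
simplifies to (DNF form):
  $\neg h \vee \neg y$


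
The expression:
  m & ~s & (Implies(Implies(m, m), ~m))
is never true.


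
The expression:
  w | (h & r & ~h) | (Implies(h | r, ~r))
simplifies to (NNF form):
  w | ~r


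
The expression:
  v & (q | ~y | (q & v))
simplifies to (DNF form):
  (q & v) | (v & ~y)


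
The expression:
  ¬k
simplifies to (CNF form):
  ¬k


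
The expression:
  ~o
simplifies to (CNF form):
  ~o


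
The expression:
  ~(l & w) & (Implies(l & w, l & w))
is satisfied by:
  {l: False, w: False}
  {w: True, l: False}
  {l: True, w: False}


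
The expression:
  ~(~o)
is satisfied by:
  {o: True}


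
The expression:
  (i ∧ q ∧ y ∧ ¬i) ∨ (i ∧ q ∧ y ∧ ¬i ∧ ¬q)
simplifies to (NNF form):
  False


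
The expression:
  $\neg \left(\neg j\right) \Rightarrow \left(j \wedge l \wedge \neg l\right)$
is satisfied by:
  {j: False}


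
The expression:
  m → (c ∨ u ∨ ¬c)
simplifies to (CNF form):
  True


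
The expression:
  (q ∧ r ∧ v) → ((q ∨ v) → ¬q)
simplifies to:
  ¬q ∨ ¬r ∨ ¬v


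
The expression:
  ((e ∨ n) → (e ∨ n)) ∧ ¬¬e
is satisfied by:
  {e: True}


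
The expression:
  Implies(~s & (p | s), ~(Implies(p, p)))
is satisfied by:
  {s: True, p: False}
  {p: False, s: False}
  {p: True, s: True}


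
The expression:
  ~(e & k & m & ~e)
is always true.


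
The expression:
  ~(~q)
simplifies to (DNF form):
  q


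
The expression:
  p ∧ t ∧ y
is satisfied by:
  {t: True, p: True, y: True}


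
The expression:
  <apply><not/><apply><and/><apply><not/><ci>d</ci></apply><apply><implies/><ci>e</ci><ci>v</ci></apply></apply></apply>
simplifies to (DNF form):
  <apply><or/><ci>d</ci><apply><and/><ci>e</ci><apply><not/><ci>v</ci></apply></apply></apply>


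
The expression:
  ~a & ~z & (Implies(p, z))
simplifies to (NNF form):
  ~a & ~p & ~z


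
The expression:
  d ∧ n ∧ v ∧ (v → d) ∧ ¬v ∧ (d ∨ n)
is never true.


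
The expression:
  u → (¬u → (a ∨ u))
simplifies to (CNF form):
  True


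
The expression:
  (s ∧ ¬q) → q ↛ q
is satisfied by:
  {q: True, s: False}
  {s: False, q: False}
  {s: True, q: True}


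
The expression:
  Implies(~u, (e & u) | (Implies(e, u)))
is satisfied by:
  {u: True, e: False}
  {e: False, u: False}
  {e: True, u: True}


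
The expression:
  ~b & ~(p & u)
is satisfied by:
  {p: False, b: False, u: False}
  {u: True, p: False, b: False}
  {p: True, u: False, b: False}


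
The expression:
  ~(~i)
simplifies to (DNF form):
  i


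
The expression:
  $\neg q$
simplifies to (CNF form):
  $\neg q$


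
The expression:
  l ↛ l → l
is always true.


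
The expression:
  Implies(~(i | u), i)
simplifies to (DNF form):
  i | u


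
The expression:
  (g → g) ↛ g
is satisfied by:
  {g: False}


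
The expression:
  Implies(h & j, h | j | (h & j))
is always true.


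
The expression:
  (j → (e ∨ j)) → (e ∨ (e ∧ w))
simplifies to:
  e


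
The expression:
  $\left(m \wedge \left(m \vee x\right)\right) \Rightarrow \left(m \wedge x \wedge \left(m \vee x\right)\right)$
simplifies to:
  $x \vee \neg m$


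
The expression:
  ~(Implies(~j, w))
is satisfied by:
  {w: False, j: False}


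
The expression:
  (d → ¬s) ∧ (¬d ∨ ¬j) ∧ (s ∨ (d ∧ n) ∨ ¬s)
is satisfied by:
  {j: False, d: False, s: False}
  {s: True, j: False, d: False}
  {j: True, s: False, d: False}
  {s: True, j: True, d: False}
  {d: True, s: False, j: False}


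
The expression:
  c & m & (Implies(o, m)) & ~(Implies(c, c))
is never true.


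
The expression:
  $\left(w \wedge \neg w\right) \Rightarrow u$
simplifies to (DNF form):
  $\text{True}$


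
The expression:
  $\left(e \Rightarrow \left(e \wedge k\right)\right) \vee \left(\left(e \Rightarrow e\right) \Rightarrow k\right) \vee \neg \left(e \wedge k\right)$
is always true.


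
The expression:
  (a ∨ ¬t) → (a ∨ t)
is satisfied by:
  {a: True, t: True}
  {a: True, t: False}
  {t: True, a: False}


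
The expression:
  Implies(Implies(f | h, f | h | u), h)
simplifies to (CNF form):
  h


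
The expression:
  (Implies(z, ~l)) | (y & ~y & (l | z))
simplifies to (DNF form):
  ~l | ~z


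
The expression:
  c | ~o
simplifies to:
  c | ~o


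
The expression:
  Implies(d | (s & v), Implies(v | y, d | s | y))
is always true.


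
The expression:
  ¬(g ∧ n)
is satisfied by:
  {g: False, n: False}
  {n: True, g: False}
  {g: True, n: False}


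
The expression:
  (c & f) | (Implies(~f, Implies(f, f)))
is always true.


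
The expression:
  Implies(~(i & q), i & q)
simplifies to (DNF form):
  i & q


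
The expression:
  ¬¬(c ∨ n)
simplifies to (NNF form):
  c ∨ n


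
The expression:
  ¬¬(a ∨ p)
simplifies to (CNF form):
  a ∨ p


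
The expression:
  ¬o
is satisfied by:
  {o: False}


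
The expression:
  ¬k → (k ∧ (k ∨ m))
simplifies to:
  k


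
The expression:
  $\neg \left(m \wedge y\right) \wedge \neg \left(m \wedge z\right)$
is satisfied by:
  {z: False, m: False, y: False}
  {y: True, z: False, m: False}
  {z: True, y: False, m: False}
  {y: True, z: True, m: False}
  {m: True, y: False, z: False}


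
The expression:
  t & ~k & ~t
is never true.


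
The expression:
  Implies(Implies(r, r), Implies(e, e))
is always true.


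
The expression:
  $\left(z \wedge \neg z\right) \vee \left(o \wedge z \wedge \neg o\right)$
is never true.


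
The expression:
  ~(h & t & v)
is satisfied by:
  {h: False, v: False, t: False}
  {t: True, h: False, v: False}
  {v: True, h: False, t: False}
  {t: True, v: True, h: False}
  {h: True, t: False, v: False}
  {t: True, h: True, v: False}
  {v: True, h: True, t: False}


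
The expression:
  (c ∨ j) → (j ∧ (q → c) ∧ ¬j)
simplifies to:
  ¬c ∧ ¬j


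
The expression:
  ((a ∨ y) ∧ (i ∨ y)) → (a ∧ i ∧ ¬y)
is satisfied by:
  {y: False}


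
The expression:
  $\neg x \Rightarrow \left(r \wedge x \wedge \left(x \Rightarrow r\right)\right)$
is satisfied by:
  {x: True}


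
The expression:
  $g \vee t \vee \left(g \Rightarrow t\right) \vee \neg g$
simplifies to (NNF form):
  $\text{True}$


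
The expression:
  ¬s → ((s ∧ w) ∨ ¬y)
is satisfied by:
  {s: True, y: False}
  {y: False, s: False}
  {y: True, s: True}


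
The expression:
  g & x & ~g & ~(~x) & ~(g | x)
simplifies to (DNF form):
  False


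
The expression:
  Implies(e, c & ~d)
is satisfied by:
  {c: True, d: False, e: False}
  {d: False, e: False, c: False}
  {c: True, d: True, e: False}
  {d: True, c: False, e: False}
  {e: True, c: True, d: False}


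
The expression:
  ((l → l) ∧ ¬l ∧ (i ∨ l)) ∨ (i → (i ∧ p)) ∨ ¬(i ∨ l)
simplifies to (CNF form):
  p ∨ ¬i ∨ ¬l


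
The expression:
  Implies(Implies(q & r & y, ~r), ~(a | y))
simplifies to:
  (q | ~y) & (r | ~y) & (y | ~a)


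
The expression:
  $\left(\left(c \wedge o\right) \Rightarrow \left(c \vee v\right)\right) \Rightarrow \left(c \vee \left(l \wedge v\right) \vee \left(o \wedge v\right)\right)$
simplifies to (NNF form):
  $c \vee \left(l \wedge v\right) \vee \left(o \wedge v\right)$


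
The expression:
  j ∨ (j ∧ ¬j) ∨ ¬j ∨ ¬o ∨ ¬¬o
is always true.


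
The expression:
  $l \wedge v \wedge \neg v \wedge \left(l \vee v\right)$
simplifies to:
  $\text{False}$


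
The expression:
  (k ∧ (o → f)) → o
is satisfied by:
  {o: True, k: False}
  {k: False, o: False}
  {k: True, o: True}


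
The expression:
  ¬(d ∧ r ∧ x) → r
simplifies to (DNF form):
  r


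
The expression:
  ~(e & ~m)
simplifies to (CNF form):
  m | ~e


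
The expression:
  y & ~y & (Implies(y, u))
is never true.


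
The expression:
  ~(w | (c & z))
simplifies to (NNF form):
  ~w & (~c | ~z)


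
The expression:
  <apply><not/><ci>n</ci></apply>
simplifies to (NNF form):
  <apply><not/><ci>n</ci></apply>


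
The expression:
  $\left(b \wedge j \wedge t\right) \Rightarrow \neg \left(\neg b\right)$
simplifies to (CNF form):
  $\text{True}$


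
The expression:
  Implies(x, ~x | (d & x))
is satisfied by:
  {d: True, x: False}
  {x: False, d: False}
  {x: True, d: True}


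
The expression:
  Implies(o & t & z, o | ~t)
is always true.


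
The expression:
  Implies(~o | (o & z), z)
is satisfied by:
  {o: True, z: True}
  {o: True, z: False}
  {z: True, o: False}


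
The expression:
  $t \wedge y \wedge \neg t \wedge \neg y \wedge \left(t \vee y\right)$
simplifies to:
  $\text{False}$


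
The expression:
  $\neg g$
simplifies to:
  $\neg g$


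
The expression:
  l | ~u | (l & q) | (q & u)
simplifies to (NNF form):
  l | q | ~u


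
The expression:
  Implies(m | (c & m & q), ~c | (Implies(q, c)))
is always true.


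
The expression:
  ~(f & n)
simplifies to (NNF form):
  ~f | ~n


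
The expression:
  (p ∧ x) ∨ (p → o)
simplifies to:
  o ∨ x ∨ ¬p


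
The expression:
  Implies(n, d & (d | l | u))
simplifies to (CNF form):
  d | ~n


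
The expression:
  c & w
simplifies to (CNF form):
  c & w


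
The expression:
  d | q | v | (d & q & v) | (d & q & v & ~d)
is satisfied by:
  {d: True, q: True, v: True}
  {d: True, q: True, v: False}
  {d: True, v: True, q: False}
  {d: True, v: False, q: False}
  {q: True, v: True, d: False}
  {q: True, v: False, d: False}
  {v: True, q: False, d: False}


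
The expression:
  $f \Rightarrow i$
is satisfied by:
  {i: True, f: False}
  {f: False, i: False}
  {f: True, i: True}


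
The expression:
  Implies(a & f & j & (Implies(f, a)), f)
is always true.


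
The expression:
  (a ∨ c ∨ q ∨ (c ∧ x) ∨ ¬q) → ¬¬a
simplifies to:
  a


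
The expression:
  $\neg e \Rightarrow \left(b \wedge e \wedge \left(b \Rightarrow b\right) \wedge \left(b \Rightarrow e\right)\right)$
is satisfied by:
  {e: True}


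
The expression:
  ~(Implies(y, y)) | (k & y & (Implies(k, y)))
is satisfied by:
  {y: True, k: True}


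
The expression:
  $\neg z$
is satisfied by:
  {z: False}


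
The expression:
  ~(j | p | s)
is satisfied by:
  {p: False, j: False, s: False}


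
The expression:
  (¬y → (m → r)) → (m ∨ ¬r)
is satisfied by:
  {m: True, r: False}
  {r: False, m: False}
  {r: True, m: True}


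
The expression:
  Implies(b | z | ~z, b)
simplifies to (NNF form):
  b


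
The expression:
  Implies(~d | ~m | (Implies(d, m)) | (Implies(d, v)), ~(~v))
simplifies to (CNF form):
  v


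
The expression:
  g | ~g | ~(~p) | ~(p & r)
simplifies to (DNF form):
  True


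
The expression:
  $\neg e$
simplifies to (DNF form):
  $\neg e$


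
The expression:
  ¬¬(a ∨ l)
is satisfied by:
  {a: True, l: True}
  {a: True, l: False}
  {l: True, a: False}


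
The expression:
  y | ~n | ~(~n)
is always true.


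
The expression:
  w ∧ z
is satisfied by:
  {z: True, w: True}


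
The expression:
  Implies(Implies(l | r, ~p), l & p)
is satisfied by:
  {p: True, r: True, l: True}
  {p: True, r: True, l: False}
  {p: True, l: True, r: False}


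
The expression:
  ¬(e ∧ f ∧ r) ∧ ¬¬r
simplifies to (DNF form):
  (r ∧ ¬e) ∨ (r ∧ ¬f)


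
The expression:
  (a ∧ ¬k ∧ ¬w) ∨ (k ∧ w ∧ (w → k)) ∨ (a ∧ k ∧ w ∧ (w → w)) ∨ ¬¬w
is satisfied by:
  {w: True, a: True, k: False}
  {w: True, a: False, k: False}
  {k: True, w: True, a: True}
  {k: True, w: True, a: False}
  {a: True, k: False, w: False}


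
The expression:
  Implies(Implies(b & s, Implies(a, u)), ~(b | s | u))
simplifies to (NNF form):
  ~u & (a | ~s) & (b | ~s) & (s | ~b)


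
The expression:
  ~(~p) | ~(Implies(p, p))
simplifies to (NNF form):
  p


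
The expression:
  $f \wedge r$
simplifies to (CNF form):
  $f \wedge r$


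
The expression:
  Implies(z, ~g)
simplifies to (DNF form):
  ~g | ~z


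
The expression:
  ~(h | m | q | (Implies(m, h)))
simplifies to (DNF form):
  False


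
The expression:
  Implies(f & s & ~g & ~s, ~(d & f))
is always true.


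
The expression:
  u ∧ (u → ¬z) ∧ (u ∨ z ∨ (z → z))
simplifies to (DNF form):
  u ∧ ¬z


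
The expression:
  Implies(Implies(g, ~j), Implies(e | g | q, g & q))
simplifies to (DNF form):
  (g & j) | (g & q) | (~e & ~g & ~q)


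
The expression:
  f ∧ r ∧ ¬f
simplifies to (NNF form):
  False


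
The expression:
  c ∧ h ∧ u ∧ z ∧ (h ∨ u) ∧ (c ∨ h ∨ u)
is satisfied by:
  {h: True, z: True, u: True, c: True}


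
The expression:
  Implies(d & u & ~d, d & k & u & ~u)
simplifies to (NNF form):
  True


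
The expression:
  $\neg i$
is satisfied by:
  {i: False}


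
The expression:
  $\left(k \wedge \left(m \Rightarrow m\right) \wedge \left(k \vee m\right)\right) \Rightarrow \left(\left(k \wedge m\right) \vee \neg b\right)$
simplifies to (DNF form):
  $m \vee \neg b \vee \neg k$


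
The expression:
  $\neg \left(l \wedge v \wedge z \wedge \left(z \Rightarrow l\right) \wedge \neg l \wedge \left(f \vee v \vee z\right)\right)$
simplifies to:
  $\text{True}$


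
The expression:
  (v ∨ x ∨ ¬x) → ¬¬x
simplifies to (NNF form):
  x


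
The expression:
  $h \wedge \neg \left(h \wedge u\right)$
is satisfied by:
  {h: True, u: False}


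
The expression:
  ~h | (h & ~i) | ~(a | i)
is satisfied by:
  {h: False, i: False}
  {i: True, h: False}
  {h: True, i: False}


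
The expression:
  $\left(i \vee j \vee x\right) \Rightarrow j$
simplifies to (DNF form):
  $j \vee \left(\neg i \wedge \neg x\right)$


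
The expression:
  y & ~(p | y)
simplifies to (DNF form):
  False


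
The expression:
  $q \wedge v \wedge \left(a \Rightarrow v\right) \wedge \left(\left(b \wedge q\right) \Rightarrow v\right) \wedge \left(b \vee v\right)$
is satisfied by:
  {q: True, v: True}


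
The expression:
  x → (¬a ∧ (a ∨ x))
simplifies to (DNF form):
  ¬a ∨ ¬x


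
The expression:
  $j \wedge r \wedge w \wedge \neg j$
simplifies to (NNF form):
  $\text{False}$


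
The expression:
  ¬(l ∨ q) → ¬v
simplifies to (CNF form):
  l ∨ q ∨ ¬v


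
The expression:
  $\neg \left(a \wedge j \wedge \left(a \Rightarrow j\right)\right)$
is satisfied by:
  {a: False, j: False}
  {j: True, a: False}
  {a: True, j: False}


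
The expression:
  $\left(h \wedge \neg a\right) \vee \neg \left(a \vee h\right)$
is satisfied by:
  {a: False}


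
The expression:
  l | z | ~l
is always true.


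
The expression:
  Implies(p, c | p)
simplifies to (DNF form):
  True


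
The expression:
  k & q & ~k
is never true.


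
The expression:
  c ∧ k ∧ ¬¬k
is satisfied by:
  {c: True, k: True}


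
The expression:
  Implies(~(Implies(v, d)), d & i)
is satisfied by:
  {d: True, v: False}
  {v: False, d: False}
  {v: True, d: True}


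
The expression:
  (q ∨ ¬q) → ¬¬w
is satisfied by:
  {w: True}


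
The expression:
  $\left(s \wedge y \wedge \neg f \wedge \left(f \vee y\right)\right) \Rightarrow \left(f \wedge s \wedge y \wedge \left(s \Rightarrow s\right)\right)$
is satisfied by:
  {f: True, s: False, y: False}
  {s: False, y: False, f: False}
  {y: True, f: True, s: False}
  {y: True, s: False, f: False}
  {f: True, s: True, y: False}
  {s: True, f: False, y: False}
  {y: True, s: True, f: True}


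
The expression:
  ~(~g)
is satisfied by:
  {g: True}


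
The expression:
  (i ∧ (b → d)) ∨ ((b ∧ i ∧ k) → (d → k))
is always true.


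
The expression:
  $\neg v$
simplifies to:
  $\neg v$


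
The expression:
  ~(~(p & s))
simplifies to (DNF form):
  p & s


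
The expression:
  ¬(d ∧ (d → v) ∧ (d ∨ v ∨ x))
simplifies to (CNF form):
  ¬d ∨ ¬v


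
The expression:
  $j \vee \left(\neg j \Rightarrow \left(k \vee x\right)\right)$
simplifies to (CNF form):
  $j \vee k \vee x$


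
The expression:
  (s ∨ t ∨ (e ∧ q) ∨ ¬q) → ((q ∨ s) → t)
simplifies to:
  t ∨ (¬e ∧ ¬s) ∨ (¬q ∧ ¬s)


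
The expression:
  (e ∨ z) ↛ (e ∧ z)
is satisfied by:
  {z: True, e: False}
  {e: True, z: False}


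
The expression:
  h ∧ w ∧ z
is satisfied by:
  {h: True, z: True, w: True}


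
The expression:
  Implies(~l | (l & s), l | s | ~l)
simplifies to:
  True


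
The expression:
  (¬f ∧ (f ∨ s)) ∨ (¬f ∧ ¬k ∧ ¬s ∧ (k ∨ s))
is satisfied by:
  {s: True, f: False}


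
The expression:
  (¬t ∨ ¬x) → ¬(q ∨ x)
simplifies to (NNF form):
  (t ∧ x) ∨ (¬q ∧ ¬x)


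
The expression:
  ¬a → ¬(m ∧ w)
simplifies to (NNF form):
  a ∨ ¬m ∨ ¬w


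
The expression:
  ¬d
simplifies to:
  ¬d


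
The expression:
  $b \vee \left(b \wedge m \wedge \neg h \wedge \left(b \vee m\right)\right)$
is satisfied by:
  {b: True}


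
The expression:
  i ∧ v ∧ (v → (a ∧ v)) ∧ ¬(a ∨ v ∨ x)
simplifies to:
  False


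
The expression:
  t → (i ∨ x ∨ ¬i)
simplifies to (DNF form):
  True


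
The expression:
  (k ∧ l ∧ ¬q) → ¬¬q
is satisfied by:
  {q: True, l: False, k: False}
  {l: False, k: False, q: False}
  {q: True, k: True, l: False}
  {k: True, l: False, q: False}
  {q: True, l: True, k: False}
  {l: True, q: False, k: False}
  {q: True, k: True, l: True}


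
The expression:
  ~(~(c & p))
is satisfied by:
  {c: True, p: True}


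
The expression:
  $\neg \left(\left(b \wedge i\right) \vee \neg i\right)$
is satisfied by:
  {i: True, b: False}


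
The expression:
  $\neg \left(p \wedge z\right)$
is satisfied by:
  {p: False, z: False}
  {z: True, p: False}
  {p: True, z: False}


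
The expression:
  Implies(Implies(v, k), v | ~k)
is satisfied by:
  {v: True, k: False}
  {k: False, v: False}
  {k: True, v: True}


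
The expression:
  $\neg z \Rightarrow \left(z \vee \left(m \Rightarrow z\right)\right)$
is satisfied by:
  {z: True, m: False}
  {m: False, z: False}
  {m: True, z: True}


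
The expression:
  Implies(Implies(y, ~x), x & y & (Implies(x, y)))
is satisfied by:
  {x: True, y: True}


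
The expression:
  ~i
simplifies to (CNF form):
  ~i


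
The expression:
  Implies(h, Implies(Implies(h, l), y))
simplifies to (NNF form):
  y | ~h | ~l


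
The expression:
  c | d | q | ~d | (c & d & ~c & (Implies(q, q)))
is always true.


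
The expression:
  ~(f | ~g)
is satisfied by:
  {g: True, f: False}


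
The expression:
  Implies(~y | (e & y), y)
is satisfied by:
  {y: True}


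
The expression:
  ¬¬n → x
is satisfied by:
  {x: True, n: False}
  {n: False, x: False}
  {n: True, x: True}


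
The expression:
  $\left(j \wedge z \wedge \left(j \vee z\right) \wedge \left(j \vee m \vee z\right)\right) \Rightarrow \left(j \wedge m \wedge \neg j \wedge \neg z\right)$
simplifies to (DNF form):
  $\neg j \vee \neg z$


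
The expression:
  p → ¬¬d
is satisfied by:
  {d: True, p: False}
  {p: False, d: False}
  {p: True, d: True}


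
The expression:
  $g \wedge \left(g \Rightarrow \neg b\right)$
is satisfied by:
  {g: True, b: False}


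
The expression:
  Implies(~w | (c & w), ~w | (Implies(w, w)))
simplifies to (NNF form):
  True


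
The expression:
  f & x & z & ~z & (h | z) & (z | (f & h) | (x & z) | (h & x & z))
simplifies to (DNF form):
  False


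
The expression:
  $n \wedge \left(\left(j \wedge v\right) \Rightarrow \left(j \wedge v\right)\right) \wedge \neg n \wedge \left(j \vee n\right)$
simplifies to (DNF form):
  $\text{False}$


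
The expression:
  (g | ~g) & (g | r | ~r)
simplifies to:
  True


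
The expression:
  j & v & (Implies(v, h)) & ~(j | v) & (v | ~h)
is never true.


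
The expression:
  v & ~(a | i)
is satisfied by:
  {v: True, i: False, a: False}


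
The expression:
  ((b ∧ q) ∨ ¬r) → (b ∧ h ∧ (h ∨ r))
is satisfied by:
  {r: True, h: True, q: False, b: False}
  {r: True, q: False, h: False, b: False}
  {r: True, b: True, h: True, q: False}
  {r: True, b: True, q: False, h: False}
  {r: True, h: True, q: True, b: False}
  {r: True, q: True, h: False, b: False}
  {r: True, b: True, q: True, h: True}
  {b: True, h: True, q: False, r: False}
  {b: True, h: True, q: True, r: False}


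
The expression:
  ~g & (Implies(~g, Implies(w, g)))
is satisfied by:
  {g: False, w: False}


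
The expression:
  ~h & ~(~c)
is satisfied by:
  {c: True, h: False}


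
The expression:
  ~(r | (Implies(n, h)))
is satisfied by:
  {n: True, r: False, h: False}


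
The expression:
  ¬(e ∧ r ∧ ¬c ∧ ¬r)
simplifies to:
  True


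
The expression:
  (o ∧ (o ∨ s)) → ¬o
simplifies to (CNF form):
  ¬o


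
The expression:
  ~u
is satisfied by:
  {u: False}


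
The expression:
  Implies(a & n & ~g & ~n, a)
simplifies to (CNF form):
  True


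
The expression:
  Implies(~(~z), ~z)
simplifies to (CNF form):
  ~z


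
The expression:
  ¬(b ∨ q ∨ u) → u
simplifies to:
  b ∨ q ∨ u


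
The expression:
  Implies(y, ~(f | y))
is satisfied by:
  {y: False}


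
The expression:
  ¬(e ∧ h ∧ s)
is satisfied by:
  {s: False, e: False, h: False}
  {h: True, s: False, e: False}
  {e: True, s: False, h: False}
  {h: True, e: True, s: False}
  {s: True, h: False, e: False}
  {h: True, s: True, e: False}
  {e: True, s: True, h: False}


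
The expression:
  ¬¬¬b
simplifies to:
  ¬b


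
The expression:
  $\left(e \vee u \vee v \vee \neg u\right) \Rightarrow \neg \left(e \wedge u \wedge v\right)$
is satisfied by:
  {u: False, v: False, e: False}
  {e: True, u: False, v: False}
  {v: True, u: False, e: False}
  {e: True, v: True, u: False}
  {u: True, e: False, v: False}
  {e: True, u: True, v: False}
  {v: True, u: True, e: False}


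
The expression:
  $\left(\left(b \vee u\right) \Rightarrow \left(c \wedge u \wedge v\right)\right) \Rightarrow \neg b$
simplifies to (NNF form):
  $\neg b \vee \neg c \vee \neg u \vee \neg v$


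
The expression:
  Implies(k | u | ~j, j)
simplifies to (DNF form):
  j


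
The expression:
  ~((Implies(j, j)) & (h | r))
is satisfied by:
  {r: False, h: False}


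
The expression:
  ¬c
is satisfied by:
  {c: False}


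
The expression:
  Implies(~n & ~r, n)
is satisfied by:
  {r: True, n: True}
  {r: True, n: False}
  {n: True, r: False}


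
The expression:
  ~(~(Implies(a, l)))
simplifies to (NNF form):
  l | ~a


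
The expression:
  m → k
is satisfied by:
  {k: True, m: False}
  {m: False, k: False}
  {m: True, k: True}


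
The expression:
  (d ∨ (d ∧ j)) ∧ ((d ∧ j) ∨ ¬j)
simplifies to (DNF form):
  d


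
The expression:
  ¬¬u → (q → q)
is always true.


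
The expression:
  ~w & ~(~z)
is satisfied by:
  {z: True, w: False}


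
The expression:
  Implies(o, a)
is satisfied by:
  {a: True, o: False}
  {o: False, a: False}
  {o: True, a: True}


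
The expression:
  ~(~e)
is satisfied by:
  {e: True}


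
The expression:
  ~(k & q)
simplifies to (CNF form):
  ~k | ~q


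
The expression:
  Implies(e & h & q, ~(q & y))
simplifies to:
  ~e | ~h | ~q | ~y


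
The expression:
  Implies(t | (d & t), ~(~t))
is always true.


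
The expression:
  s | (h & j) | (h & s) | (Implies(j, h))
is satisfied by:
  {h: True, s: True, j: False}
  {h: True, s: False, j: False}
  {s: True, h: False, j: False}
  {h: False, s: False, j: False}
  {j: True, h: True, s: True}
  {j: True, h: True, s: False}
  {j: True, s: True, h: False}


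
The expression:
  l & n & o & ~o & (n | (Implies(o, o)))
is never true.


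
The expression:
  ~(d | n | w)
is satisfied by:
  {n: False, d: False, w: False}


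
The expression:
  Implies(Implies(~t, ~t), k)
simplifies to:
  k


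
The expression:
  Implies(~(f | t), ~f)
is always true.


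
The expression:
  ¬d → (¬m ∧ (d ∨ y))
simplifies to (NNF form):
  d ∨ (y ∧ ¬m)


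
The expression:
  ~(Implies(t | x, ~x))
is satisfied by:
  {x: True}


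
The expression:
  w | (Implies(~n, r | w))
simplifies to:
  n | r | w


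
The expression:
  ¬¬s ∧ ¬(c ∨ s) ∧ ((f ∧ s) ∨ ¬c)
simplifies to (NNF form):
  False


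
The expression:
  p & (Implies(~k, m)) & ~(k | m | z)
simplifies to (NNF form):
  False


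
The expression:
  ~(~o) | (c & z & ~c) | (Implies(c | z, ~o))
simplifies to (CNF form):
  True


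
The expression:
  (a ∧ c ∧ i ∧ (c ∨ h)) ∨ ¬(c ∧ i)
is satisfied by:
  {a: True, c: False, i: False}
  {c: False, i: False, a: False}
  {a: True, i: True, c: False}
  {i: True, c: False, a: False}
  {a: True, c: True, i: False}
  {c: True, a: False, i: False}
  {a: True, i: True, c: True}


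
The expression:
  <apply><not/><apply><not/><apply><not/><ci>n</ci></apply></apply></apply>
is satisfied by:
  {n: False}


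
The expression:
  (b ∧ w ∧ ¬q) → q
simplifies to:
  q ∨ ¬b ∨ ¬w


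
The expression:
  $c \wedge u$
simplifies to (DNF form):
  $c \wedge u$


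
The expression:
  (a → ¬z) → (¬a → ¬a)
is always true.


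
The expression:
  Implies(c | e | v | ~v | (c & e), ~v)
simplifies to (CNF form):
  ~v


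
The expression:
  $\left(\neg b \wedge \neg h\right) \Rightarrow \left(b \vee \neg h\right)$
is always true.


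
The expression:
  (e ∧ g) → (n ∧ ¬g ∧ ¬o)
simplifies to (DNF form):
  ¬e ∨ ¬g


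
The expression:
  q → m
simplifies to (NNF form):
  m ∨ ¬q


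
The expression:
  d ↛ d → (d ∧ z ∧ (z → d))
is always true.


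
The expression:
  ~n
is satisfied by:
  {n: False}


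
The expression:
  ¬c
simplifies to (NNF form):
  ¬c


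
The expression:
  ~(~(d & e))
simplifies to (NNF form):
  d & e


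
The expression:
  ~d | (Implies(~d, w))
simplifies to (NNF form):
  True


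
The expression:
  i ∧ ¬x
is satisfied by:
  {i: True, x: False}


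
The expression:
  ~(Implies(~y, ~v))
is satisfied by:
  {v: True, y: False}


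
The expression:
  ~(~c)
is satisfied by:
  {c: True}


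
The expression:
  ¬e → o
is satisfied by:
  {o: True, e: True}
  {o: True, e: False}
  {e: True, o: False}


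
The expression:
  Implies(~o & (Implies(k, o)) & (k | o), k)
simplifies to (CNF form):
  True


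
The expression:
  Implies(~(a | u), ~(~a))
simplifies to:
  a | u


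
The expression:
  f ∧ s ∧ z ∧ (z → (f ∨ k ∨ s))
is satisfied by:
  {z: True, s: True, f: True}


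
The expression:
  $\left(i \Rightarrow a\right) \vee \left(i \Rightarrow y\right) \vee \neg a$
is always true.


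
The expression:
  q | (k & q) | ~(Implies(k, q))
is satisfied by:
  {k: True, q: True}
  {k: True, q: False}
  {q: True, k: False}


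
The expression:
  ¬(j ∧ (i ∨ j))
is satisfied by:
  {j: False}


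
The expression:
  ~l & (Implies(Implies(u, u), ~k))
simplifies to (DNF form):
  ~k & ~l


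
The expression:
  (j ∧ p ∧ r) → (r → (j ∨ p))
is always true.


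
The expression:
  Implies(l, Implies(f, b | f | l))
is always true.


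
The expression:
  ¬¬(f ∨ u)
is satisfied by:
  {u: True, f: True}
  {u: True, f: False}
  {f: True, u: False}


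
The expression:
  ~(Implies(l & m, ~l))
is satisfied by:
  {m: True, l: True}


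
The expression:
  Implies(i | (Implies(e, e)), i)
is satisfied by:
  {i: True}


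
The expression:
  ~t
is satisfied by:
  {t: False}


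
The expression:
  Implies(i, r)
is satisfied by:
  {r: True, i: False}
  {i: False, r: False}
  {i: True, r: True}


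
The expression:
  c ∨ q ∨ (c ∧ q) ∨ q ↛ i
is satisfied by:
  {q: True, c: True}
  {q: True, c: False}
  {c: True, q: False}


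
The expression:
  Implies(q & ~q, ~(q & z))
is always true.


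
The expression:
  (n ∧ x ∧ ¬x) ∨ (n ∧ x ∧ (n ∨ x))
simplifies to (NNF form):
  n ∧ x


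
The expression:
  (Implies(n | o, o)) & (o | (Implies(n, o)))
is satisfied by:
  {o: True, n: False}
  {n: False, o: False}
  {n: True, o: True}


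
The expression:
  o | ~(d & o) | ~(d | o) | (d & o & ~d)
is always true.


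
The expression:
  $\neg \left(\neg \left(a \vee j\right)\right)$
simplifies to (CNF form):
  $a \vee j$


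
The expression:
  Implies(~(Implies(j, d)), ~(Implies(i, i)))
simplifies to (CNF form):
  d | ~j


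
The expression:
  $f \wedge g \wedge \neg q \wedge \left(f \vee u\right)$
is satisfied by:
  {g: True, f: True, q: False}


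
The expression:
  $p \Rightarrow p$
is always true.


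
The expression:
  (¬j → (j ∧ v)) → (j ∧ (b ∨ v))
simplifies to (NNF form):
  b ∨ v ∨ ¬j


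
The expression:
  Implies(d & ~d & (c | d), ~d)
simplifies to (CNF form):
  True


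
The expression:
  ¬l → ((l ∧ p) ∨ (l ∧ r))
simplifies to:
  l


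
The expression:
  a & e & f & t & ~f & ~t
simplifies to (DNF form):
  False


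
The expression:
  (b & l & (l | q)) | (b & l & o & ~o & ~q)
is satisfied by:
  {b: True, l: True}


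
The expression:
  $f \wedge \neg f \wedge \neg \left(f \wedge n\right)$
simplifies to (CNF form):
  $\text{False}$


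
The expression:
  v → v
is always true.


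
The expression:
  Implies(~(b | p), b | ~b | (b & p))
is always true.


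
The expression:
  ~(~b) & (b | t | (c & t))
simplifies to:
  b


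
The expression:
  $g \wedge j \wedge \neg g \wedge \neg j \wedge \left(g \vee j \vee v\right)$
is never true.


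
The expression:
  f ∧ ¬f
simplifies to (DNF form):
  False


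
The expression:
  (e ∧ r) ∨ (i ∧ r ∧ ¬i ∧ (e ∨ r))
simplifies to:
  e ∧ r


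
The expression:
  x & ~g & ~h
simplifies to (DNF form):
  x & ~g & ~h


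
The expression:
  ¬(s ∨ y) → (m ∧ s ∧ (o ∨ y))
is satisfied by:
  {y: True, s: True}
  {y: True, s: False}
  {s: True, y: False}


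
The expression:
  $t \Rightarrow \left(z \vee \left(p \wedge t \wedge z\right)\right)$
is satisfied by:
  {z: True, t: False}
  {t: False, z: False}
  {t: True, z: True}


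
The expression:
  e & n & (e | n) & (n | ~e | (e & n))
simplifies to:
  e & n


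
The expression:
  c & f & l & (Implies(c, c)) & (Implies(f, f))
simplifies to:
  c & f & l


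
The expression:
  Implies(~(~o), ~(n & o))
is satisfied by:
  {o: False, n: False}
  {n: True, o: False}
  {o: True, n: False}


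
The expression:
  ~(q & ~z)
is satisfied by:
  {z: True, q: False}
  {q: False, z: False}
  {q: True, z: True}


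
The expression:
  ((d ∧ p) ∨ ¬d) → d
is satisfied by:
  {d: True}


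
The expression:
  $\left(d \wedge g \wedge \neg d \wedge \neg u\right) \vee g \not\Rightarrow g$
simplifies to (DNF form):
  $\text{False}$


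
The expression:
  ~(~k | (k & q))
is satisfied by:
  {k: True, q: False}


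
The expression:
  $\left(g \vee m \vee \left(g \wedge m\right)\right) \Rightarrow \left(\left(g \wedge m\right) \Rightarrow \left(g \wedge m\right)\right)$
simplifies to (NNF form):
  $\text{True}$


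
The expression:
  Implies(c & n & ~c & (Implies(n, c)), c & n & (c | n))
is always true.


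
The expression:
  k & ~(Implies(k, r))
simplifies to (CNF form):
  k & ~r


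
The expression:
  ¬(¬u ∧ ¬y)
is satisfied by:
  {y: True, u: True}
  {y: True, u: False}
  {u: True, y: False}


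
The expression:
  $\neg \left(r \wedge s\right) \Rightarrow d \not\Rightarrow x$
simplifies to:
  $\left(d \vee r\right) \wedge \left(d \vee s\right) \wedge \left(r \vee \neg x\right) \wedge \left(s \vee \neg x\right)$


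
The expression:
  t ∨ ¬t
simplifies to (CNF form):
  True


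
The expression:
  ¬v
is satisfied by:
  {v: False}


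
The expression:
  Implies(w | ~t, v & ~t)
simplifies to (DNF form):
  (t & ~w) | (v & ~t)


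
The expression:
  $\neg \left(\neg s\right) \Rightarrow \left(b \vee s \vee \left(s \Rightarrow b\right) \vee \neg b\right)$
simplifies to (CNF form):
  $\text{True}$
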